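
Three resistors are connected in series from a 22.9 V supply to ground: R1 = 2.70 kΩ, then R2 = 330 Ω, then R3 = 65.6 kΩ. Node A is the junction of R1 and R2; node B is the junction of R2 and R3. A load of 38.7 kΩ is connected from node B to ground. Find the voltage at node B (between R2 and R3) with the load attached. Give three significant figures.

V ≈ 20.4 V

At node B, R3 is in parallel with the load: R3‖R_L = 24340 Ω.
Below node A the resistance is R2 + (R3‖R_L) = 24670 Ω, so V_A = 22.9 × 24670/27370 = 20.64 V.
Then V_B = V_A × (R3‖R_L)/(R2 + R3‖R_L) = 20.64 × 24340/24670 = 20.4 V.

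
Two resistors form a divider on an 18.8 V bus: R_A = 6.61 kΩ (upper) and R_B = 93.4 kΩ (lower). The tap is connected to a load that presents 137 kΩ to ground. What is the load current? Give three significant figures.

R_B‖R_L = 55.54 kΩ; V_out = 18.8 × 55.54/62.15 = 16.80 V.
I_L = V_out / R_L = 16.80 / 137 kΩ = 0.123 mA.

I_L ≈ 0.123 mA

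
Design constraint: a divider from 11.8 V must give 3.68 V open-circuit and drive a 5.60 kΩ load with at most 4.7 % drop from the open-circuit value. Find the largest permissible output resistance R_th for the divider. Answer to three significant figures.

R_th ≤ 276 Ω

Loading drop = R_th/(R_th + R_L) ≤ 0.0470, so R_th ≤ R_L · ε/(1−ε) = 5.60 kΩ × 0.0470/0.9530 = 276 Ω.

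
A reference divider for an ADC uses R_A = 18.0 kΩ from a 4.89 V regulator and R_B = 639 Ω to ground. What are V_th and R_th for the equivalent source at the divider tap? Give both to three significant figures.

V_th is the open-circuit tap voltage: 4.89 × 639/(18000 + 639) = 0.168 V.
With the supply zeroed, R_A and R_B appear in parallel from the tap: R_th = R_A‖R_B = (18000 × 639)/18640 = 617 Ω.

V_th = 0.168 V, R_th = 617 Ω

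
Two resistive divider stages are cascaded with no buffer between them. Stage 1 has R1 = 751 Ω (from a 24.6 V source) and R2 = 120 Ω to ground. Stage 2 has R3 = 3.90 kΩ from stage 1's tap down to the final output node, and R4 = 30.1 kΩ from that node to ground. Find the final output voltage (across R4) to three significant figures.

Stage 2 presents R3+R4 = 34000 Ω as a load on stage 1's tap.
Stage 1's lower leg becomes R2‖(R3+R4) = 119.6 Ω, so V_mid = 24.6 × 119.6/870.6 = 3.379 V.
Stage 2 is itself unloaded: V_out = V_mid × R4/(R3+R4) = 3.379 × 30100/34000 = 2.99 V.

V_out ≈ 2.99 V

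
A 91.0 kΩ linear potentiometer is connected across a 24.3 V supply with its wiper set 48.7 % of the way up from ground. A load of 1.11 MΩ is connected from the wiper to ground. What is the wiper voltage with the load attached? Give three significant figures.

The wiper splits the pot into (1−α)R = 46.68 kΩ above and αR = 44.32 kΩ below.
Lower section ‖ load = 42.62 kΩ.
V_wiper = 24.3 × 42.62/(46.68 + 42.62) = 11.6 V.

V ≈ 11.6 V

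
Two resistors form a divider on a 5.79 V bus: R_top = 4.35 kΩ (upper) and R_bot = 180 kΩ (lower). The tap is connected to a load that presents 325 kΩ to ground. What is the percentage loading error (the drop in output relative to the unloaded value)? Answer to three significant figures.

The divider's output (Thévenin) resistance is R_top‖R_bot = 4.247 kΩ.
Fractional drop under load = R_th/(R_th + R_L) = 4.247 / (4.247 + 325) = 0.01290.
So the output falls by 1.29 %.

1.29 %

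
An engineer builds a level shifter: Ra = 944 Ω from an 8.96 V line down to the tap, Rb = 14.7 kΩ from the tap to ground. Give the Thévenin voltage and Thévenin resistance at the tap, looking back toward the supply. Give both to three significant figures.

V_th = 8.42 V, R_th = 887 Ω

V_th is the open-circuit tap voltage: 8.96 × 14700/(944 + 14700) = 8.42 V.
With the supply zeroed, Ra and Rb appear in parallel from the tap: R_th = Ra‖Rb = (944 × 14700)/15640 = 887 Ω.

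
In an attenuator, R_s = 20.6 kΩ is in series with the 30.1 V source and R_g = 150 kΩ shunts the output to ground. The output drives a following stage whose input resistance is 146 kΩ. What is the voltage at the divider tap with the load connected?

V_out ≈ 23.5 V

The load sits in parallel with R_g: R_g‖R_L = (150 × 146) / (150 + 146) = 73.99 kΩ.
V_out = 30.1 × 73.99 / (20.6 + 73.99) = 30.1 × 73.99/94.59 = 23.5 V.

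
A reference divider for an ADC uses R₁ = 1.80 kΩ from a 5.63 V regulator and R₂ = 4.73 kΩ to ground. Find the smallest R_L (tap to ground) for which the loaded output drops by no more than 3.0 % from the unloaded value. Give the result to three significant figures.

Output resistance R_th = R₁‖R₂ = (1.80 × 4.73)/6.530 = 1.304 kΩ.
The fractional drop is R_th/(R_th + R_L); requiring this ≤ 0.0300 gives R_L ≥ R_th(1/0.0300 − 1) = 1.304 × 32.33 = 42.2 kΩ.

R_L(min) ≈ 42.2 kΩ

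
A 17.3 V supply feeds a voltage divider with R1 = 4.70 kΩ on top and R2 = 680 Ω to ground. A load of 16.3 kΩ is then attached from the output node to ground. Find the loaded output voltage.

V_out ≈ 2.11 V

The load sits in parallel with R2: R2‖R_L = (680 × 16300) / (680 + 16300) = 652.8 Ω.
V_out = 17.3 × 652.8 / (4700 + 652.8) = 17.3 × 652.8/5353 = 2.11 V.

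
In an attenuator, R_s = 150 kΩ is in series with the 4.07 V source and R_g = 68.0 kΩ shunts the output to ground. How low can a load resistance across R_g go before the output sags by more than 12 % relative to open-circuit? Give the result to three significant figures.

R_L(min) ≈ 343 kΩ

Output resistance R_th = R_s‖R_g = (150 × 68.0)/218.0 = 46.79 kΩ.
The fractional drop is R_th/(R_th + R_L); requiring this ≤ 0.120 gives R_L ≥ R_th(1/0.120 − 1) = 46.79 × 7.333 = 343 kΩ.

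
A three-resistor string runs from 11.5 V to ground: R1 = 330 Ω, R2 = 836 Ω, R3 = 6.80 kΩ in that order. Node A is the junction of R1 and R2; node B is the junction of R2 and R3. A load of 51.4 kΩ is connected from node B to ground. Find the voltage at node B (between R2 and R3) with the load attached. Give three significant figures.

At node B, R3 is in parallel with the load: R3‖R_L = 6005 Ω.
Below node A the resistance is R2 + (R3‖R_L) = 6841 Ω, so V_A = 11.5 × 6841/7171 = 10.97 V.
Then V_B = V_A × (R3‖R_L)/(R2 + R3‖R_L) = 10.97 × 6005/6841 = 9.63 V.

V ≈ 9.63 V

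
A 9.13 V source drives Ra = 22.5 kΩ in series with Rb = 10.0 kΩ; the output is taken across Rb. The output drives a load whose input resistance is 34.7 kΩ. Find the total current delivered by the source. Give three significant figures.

Rb‖R_L = 7.763 kΩ, so the source sees Ra + Rb‖R_L = 30.26 kΩ.
I = 9.13 V / 30.26 kΩ = 0.302 mA.

I ≈ 0.302 mA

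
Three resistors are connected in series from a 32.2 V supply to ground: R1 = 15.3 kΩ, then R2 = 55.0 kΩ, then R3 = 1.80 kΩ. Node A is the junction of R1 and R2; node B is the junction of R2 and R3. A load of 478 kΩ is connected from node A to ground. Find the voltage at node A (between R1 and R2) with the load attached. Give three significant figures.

V ≈ 24.7 V

Below node A the series string R2+R3 = 56.80 kΩ sits in parallel with the 478 kΩ load: 50.77 kΩ.
V_A = 32.2 × 50.77/(15.3 + 50.77) = 24.7 V.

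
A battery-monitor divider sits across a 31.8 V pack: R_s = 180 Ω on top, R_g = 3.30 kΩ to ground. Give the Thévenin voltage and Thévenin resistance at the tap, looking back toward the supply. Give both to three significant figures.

V_th = 30.2 V, R_th = 171 Ω

V_th is the open-circuit tap voltage: 31.8 × 3300/(180 + 3300) = 30.2 V.
With the supply zeroed, R_s and R_g appear in parallel from the tap: R_th = R_s‖R_g = (180 × 3300)/3480 = 171 Ω.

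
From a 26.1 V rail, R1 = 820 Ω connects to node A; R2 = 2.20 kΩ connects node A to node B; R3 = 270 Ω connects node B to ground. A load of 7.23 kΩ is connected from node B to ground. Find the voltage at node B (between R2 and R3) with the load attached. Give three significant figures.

At node B, R3 is in parallel with the load: R3‖R_L = 260.3 Ω.
Below node A the resistance is R2 + (R3‖R_L) = 2460 Ω, so V_A = 26.1 × 2460/3280 = 19.58 V.
Then V_B = V_A × (R3‖R_L)/(R2 + R3‖R_L) = 19.58 × 260.3/2460 = 2.07 V.

V ≈ 2.07 V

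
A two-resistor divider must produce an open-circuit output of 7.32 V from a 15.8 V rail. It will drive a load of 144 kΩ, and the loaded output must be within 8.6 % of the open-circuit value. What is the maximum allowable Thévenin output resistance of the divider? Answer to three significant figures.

Loading drop = R_th/(R_th + R_L) ≤ 0.0860, so R_th ≤ R_L · ε/(1−ε) = 144 kΩ × 0.0860/0.9140 = 13.5 kΩ.
(Any R1, R2 with R2/(R1+R2) = 0.463 and R1‖R2 ≤ 13.5 kΩ will meet the spec.)

R_th ≤ 13.5 kΩ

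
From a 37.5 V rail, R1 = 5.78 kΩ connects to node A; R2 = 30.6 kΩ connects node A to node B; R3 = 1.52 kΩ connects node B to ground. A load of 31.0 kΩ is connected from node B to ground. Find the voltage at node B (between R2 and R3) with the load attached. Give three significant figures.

At node B, R3 is in parallel with the load: R3‖R_L = 1.449 kΩ.
Below node A the resistance is R2 + (R3‖R_L) = 32.05 kΩ, so V_A = 37.5 × 32.05/37.83 = 31.77 V.
Then V_B = V_A × (R3‖R_L)/(R2 + R3‖R_L) = 31.77 × 1.449/32.05 = 1.44 V.

V ≈ 1.44 V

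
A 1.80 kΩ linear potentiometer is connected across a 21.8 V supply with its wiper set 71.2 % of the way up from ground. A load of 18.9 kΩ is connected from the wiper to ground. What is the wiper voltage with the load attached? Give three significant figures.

V ≈ 15.2 V

The wiper splits the pot into (1−α)R = 518.4 Ω above and αR = 1282 Ω below.
Lower section ‖ load = 1200 Ω.
V_wiper = 21.8 × 1200/(518.4 + 1200) = 15.2 V.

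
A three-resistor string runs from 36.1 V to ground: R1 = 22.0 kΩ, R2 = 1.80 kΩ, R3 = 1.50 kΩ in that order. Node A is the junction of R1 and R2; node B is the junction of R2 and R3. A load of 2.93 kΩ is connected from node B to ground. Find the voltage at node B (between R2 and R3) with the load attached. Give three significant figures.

V ≈ 1.44 V

At node B, R3 is in parallel with the load: R3‖R_L = 0.9921 kΩ.
Below node A the resistance is R2 + (R3‖R_L) = 2.792 kΩ, so V_A = 36.1 × 2.792/24.79 = 4.066 V.
Then V_B = V_A × (R3‖R_L)/(R2 + R3‖R_L) = 4.066 × 0.9921/2.792 = 1.44 V.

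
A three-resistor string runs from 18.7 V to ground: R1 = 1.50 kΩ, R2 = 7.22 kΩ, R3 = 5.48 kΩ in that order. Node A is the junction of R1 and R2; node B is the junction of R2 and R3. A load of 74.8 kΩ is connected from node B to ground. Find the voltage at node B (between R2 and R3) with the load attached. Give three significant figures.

At node B, R3 is in parallel with the load: R3‖R_L = 5.106 kΩ.
Below node A the resistance is R2 + (R3‖R_L) = 12.33 kΩ, so V_A = 18.7 × 12.33/13.83 = 16.67 V.
Then V_B = V_A × (R3‖R_L)/(R2 + R3‖R_L) = 16.67 × 5.106/12.33 = 6.91 V.

V ≈ 6.91 V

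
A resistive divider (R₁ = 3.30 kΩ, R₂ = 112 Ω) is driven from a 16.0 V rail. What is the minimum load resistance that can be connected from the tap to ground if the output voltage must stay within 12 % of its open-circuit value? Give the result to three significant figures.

Output resistance R_th = R₁‖R₂ = (3300 × 112)/3412 = 108.3 Ω.
The fractional drop is R_th/(R_th + R_L); requiring this ≤ 0.120 gives R_L ≥ R_th(1/0.120 − 1) = 108.3 × 7.333 = 794 Ω.

R_L(min) ≈ 794 Ω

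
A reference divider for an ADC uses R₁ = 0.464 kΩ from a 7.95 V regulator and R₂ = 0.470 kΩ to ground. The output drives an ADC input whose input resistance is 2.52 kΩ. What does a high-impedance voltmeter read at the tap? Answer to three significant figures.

V_out ≈ 3.66 V

The load sits in parallel with R₂: R₂‖R_L = (470 × 2520) / (470 + 2520) = 396.1 Ω.
V_out = 7.95 × 396.1 / (464 + 396.1) = 7.95 × 396.1/860.1 = 3.66 V.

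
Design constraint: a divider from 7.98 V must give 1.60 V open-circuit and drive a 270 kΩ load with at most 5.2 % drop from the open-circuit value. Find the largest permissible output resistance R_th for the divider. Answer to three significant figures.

R_th ≤ 14.8 kΩ

Loading drop = R_th/(R_th + R_L) ≤ 0.0520, so R_th ≤ R_L · ε/(1−ε) = 270 kΩ × 0.0520/0.9480 = 14.8 kΩ.
(Any R1, R2 with R2/(R1+R2) = 0.201 and R1‖R2 ≤ 14.8 kΩ will meet the spec.)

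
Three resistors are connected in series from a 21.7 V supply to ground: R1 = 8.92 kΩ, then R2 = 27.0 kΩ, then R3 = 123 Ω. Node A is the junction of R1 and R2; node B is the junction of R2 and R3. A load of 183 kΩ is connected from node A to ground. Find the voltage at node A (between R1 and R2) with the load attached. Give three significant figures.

V ≈ 15.8 V

Below node A the series string R2+R3 = 27120 Ω sits in parallel with the 183000 Ω load: 23620 Ω.
V_A = 21.7 × 23620/(8920 + 23620) = 15.8 V.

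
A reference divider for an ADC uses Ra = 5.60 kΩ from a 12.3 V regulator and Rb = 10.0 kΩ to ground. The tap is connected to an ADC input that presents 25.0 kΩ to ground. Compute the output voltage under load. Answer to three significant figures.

V_out ≈ 6.89 V

The load sits in parallel with Rb: Rb‖R_L = (10.0 × 25.0) / (10.0 + 25.0) = 7.143 kΩ.
V_out = 12.3 × 7.143 / (5.60 + 7.143) = 12.3 × 7.143/12.74 = 6.89 V.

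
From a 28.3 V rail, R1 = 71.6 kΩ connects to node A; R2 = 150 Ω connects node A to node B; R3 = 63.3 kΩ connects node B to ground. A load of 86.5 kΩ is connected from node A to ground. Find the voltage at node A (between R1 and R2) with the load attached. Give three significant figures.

Below node A the series string R2+R3 = 63450 Ω sits in parallel with the 86500 Ω load: 36600 Ω.
V_A = 28.3 × 36600/(71600 + 36600) = 9.57 V.

V ≈ 9.57 V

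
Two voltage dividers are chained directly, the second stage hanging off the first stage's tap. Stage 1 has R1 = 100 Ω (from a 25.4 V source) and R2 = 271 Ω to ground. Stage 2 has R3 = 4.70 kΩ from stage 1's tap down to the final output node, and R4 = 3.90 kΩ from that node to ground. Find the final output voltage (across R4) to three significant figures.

Stage 2 presents R3+R4 = 8600 Ω as a load on stage 1's tap.
Stage 1's lower leg becomes R2‖(R3+R4) = 262.7 Ω, so V_mid = 25.4 × 262.7/362.7 = 18.40 V.
Stage 2 is itself unloaded: V_out = V_mid × R4/(R3+R4) = 18.40 × 3900/8600 = 8.34 V.

V_out ≈ 8.34 V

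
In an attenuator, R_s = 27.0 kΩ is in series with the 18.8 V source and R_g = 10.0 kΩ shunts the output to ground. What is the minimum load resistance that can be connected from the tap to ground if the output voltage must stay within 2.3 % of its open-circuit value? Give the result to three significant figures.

R_L(min) ≈ 310 kΩ

Output resistance R_th = R_s‖R_g = (27.0 × 10.0)/37.00 = 7.297 kΩ.
The fractional drop is R_th/(R_th + R_L); requiring this ≤ 0.0230 gives R_L ≥ R_th(1/0.0230 − 1) = 7.297 × 42.48 = 310 kΩ.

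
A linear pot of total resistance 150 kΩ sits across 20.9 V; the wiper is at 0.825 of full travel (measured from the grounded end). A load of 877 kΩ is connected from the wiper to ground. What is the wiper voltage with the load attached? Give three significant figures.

V ≈ 16.8 V

The wiper splits the pot into (1−α)R = 26.25 kΩ above and αR = 123.8 kΩ below.
Lower section ‖ load = 108.4 kΩ.
V_wiper = 20.9 × 108.4/(26.25 + 108.4) = 16.8 V.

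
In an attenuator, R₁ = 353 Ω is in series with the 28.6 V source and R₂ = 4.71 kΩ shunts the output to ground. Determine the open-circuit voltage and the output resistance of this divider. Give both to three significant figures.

V_th = 26.6 V, R_th = 328 Ω

V_th is the open-circuit tap voltage: 28.6 × 4710/(353 + 4710) = 26.6 V.
With the supply zeroed, R₁ and R₂ appear in parallel from the tap: R_th = R₁‖R₂ = (353 × 4710)/5063 = 328 Ω.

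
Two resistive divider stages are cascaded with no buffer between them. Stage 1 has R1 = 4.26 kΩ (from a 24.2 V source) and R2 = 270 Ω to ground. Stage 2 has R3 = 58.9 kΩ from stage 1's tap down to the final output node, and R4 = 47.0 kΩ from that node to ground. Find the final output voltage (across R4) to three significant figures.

Stage 2 presents R3+R4 = 105900 Ω as a load on stage 1's tap.
Stage 1's lower leg becomes R2‖(R3+R4) = 269.3 Ω, so V_mid = 24.2 × 269.3/4529 = 1.439 V.
Stage 2 is itself unloaded: V_out = V_mid × R4/(R3+R4) = 1.439 × 47000/105900 = 0.639 V.

V_out ≈ 0.639 V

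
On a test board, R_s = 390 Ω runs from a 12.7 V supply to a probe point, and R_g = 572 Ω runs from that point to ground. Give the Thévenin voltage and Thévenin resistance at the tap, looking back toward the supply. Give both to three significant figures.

V_th = 7.55 V, R_th = 232 Ω

V_th is the open-circuit tap voltage: 12.7 × 572/(390 + 572) = 7.55 V.
With the supply zeroed, R_s and R_g appear in parallel from the tap: R_th = R_s‖R_g = (390 × 572)/962.0 = 232 Ω.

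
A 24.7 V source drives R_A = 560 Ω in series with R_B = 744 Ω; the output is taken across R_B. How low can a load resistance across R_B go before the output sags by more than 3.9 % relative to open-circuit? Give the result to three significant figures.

Output resistance R_th = R_A‖R_B = (560 × 744)/1304 = 319.5 Ω.
The fractional drop is R_th/(R_th + R_L); requiring this ≤ 0.0390 gives R_L ≥ R_th(1/0.0390 − 1) = 319.5 × 24.64 = 7.87 kΩ.

R_L(min) ≈ 7.87 kΩ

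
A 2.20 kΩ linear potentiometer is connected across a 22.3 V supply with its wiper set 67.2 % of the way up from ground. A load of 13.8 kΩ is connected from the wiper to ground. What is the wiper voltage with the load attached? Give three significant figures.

V ≈ 14.5 V

The wiper splits the pot into (1−α)R = 721.6 Ω above and αR = 1478 Ω below.
Lower section ‖ load = 1335 Ω.
V_wiper = 22.3 × 1335/(721.6 + 1335) = 14.5 V.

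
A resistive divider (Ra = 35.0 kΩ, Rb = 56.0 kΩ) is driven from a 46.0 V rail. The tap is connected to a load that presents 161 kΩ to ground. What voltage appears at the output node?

The load sits in parallel with Rb: Rb‖R_L = (56.0 × 161) / (56.0 + 161) = 41.55 kΩ.
V_out = 46.0 × 41.55 / (35.0 + 41.55) = 46.0 × 41.55/76.55 = 25.0 V.

V_out ≈ 25.0 V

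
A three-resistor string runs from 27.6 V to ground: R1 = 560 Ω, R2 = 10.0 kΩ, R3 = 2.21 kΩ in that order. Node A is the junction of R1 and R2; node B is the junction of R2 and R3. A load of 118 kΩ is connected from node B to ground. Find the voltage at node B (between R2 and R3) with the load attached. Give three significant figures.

At node B, R3 is in parallel with the load: R3‖R_L = 2169 Ω.
Below node A the resistance is R2 + (R3‖R_L) = 12170 Ω, so V_A = 27.6 × 12170/12730 = 26.39 V.
Then V_B = V_A × (R3‖R_L)/(R2 + R3‖R_L) = 26.39 × 2169/12170 = 4.70 V.

V ≈ 4.70 V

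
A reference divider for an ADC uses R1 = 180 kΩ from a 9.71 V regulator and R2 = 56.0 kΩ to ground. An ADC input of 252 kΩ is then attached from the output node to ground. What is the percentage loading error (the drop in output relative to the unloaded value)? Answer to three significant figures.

14.5 %

The divider's output (Thévenin) resistance is R1‖R2 = 42.71 kΩ.
Fractional drop under load = R_th/(R_th + R_L) = 42.71 / (42.71 + 252) = 0.1449.
So the output falls by 14.5 %.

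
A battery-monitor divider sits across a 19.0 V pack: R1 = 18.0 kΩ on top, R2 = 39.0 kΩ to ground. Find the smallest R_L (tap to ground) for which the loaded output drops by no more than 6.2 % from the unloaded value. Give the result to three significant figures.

Output resistance R_th = R1‖R2 = (18.0 × 39.0)/57.00 = 12.32 kΩ.
The fractional drop is R_th/(R_th + R_L); requiring this ≤ 0.0620 gives R_L ≥ R_th(1/0.0620 − 1) = 12.32 × 15.13 = 186 kΩ.

R_L(min) ≈ 186 kΩ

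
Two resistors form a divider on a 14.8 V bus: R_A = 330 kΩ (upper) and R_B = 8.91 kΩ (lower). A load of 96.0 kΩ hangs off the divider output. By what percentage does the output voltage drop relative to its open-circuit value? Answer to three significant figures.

8.29 %

The divider's output (Thévenin) resistance is R_A‖R_B = 8.676 kΩ.
Fractional drop under load = R_th/(R_th + R_L) = 8.676 / (8.676 + 96.0) = 0.08288.
So the output falls by 8.29 %.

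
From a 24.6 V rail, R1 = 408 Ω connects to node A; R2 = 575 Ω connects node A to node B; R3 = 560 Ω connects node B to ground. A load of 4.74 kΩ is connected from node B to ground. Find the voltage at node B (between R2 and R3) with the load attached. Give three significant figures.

V ≈ 8.30 V

At node B, R3 is in parallel with the load: R3‖R_L = 500.8 Ω.
Below node A the resistance is R2 + (R3‖R_L) = 1076 Ω, so V_A = 24.6 × 1076/1484 = 17.84 V.
Then V_B = V_A × (R3‖R_L)/(R2 + R3‖R_L) = 17.84 × 500.8/1076 = 8.30 V.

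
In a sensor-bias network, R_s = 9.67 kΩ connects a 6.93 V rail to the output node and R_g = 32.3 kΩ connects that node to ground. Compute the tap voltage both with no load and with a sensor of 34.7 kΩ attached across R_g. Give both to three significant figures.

Unloaded: 5.33 V; loaded: 4.39 V

Open-circuit: V = 6.93 × 32.3/(9.67 + 32.3) = 5.33 V.
With the load, R_g becomes R_g‖R_L = 16.73 kΩ, so V = 6.93 × 16.73/26.40 = 4.39 V.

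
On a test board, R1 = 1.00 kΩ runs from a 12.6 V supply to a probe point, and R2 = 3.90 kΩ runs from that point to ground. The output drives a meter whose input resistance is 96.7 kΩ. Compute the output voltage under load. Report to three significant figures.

V_out ≈ 9.95 V

The load sits in parallel with R2: R2‖R_L = (3.90 × 96.7) / (3.90 + 96.7) = 3.749 kΩ.
V_out = 12.6 × 3.749 / (1.00 + 3.749) = 12.6 × 3.749/4.749 = 9.95 V.
(Unloaded it would have been 10.0 V.)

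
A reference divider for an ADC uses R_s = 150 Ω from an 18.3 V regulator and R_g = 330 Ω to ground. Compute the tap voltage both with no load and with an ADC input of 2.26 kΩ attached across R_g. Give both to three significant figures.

Unloaded: 12.6 V; loaded: 12.0 V

Open-circuit: V = 18.3 × 330/(150 + 330) = 12.6 V.
With the load, R_g becomes R_g‖R_L = 288.0 Ω, so V = 18.3 × 288.0/438.0 = 12.0 V.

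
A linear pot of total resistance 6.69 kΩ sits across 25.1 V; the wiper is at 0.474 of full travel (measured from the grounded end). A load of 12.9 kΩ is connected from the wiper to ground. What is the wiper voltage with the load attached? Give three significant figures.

V ≈ 10.5 V

The wiper splits the pot into (1−α)R = 3.519 kΩ above and αR = 3.171 kΩ below.
Lower section ‖ load = 2.545 kΩ.
V_wiper = 25.1 × 2.545/(3.519 + 2.545) = 10.5 V.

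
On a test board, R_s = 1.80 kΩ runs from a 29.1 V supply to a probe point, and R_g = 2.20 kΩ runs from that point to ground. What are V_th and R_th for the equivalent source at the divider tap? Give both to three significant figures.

V_th is the open-circuit tap voltage: 29.1 × 2.20/(1.80 + 2.20) = 16.0 V.
With the supply zeroed, R_s and R_g appear in parallel from the tap: R_th = R_s‖R_g = (1.80 × 2.20)/4.000 = 990 Ω.

V_th = 16.0 V, R_th = 990 Ω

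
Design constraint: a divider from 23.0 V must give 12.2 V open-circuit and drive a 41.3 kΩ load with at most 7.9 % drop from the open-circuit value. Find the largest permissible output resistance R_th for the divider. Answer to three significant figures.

R_th ≤ 3.54 kΩ

Loading drop = R_th/(R_th + R_L) ≤ 0.0790, so R_th ≤ R_L · ε/(1−ε) = 41.3 kΩ × 0.0790/0.9210 = 3.54 kΩ.
(Any R1, R2 with R2/(R1+R2) = 0.530 and R1‖R2 ≤ 3.54 kΩ will meet the spec.)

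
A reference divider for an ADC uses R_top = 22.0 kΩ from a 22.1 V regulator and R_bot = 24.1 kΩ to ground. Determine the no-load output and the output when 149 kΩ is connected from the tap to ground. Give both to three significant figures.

Open-circuit: V = 22.1 × 24.1/(22.0 + 24.1) = 11.6 V.
With the load, R_bot becomes R_bot‖R_L = 20.74 kΩ, so V = 22.1 × 20.74/42.74 = 10.7 V.

Unloaded: 11.6 V; loaded: 10.7 V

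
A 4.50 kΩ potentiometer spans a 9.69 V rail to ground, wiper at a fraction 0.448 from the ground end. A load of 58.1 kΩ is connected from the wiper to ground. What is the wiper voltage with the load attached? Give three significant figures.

The wiper splits the pot into (1−α)R = 2.484 kΩ above and αR = 2.016 kΩ below.
Lower section ‖ load = 1.948 kΩ.
V_wiper = 9.69 × 1.948/(2.484 + 1.948) = 4.26 V.

V ≈ 4.26 V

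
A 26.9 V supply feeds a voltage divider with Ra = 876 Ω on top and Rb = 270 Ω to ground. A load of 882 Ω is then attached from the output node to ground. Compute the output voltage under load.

V_out ≈ 5.14 V

The load sits in parallel with Rb: Rb‖R_L = (270 × 882) / (270 + 882) = 206.7 Ω.
V_out = 26.9 × 206.7 / (876 + 206.7) = 26.9 × 206.7/1083 = 5.14 V.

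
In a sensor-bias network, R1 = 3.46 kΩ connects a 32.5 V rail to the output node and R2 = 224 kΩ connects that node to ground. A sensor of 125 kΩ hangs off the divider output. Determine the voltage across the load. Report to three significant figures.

V_out ≈ 31.2 V

The load sits in parallel with R2: R2‖R_L = (224 × 125) / (224 + 125) = 80.23 kΩ.
V_out = 32.5 × 80.23 / (3.46 + 80.23) = 32.5 × 80.23/83.69 = 31.2 V.
(Unloaded it would have been 32.0 V.)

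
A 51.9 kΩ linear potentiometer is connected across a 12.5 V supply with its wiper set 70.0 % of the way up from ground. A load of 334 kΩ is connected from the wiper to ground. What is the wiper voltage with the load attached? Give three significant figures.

V ≈ 8.47 V

The wiper splits the pot into (1−α)R = 15.57 kΩ above and αR = 36.33 kΩ below.
Lower section ‖ load = 32.77 kΩ.
V_wiper = 12.5 × 32.77/(15.57 + 32.77) = 8.47 V.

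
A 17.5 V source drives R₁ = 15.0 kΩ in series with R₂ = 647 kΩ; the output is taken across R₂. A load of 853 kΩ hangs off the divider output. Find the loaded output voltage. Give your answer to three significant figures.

The load sits in parallel with R₂: R₂‖R_L = (647 × 853) / (647 + 853) = 367.9 kΩ.
V_out = 17.5 × 367.9 / (15.0 + 367.9) = 17.5 × 367.9/382.9 = 16.8 V.

V_out ≈ 16.8 V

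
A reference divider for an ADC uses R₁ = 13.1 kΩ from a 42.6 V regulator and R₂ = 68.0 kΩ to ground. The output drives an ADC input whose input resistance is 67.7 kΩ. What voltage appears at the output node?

The load sits in parallel with R₂: R₂‖R_L = (68.0 × 67.7) / (68.0 + 67.7) = 33.92 kΩ.
V_out = 42.6 × 33.92 / (13.1 + 33.92) = 42.6 × 33.92/47.02 = 30.7 V.

V_out ≈ 30.7 V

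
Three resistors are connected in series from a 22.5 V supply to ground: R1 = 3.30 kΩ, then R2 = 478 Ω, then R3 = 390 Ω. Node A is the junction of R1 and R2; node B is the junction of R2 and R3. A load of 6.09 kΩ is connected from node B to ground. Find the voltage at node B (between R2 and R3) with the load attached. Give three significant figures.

V ≈ 1.99 V

At node B, R3 is in parallel with the load: R3‖R_L = 366.5 Ω.
Below node A the resistance is R2 + (R3‖R_L) = 844.5 Ω, so V_A = 22.5 × 844.5/4145 = 4.585 V.
Then V_B = V_A × (R3‖R_L)/(R2 + R3‖R_L) = 4.585 × 366.5/844.5 = 1.99 V.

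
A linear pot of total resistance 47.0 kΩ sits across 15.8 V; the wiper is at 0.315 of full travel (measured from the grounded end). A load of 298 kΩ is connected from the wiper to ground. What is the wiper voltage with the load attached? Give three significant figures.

V ≈ 4.81 V

The wiper splits the pot into (1−α)R = 32.20 kΩ above and αR = 14.80 kΩ below.
Lower section ‖ load = 14.10 kΩ.
V_wiper = 15.8 × 14.10/(32.20 + 14.10) = 4.81 V.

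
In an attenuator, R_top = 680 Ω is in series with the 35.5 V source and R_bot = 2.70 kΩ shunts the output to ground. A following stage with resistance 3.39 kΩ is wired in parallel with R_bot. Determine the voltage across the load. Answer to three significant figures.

The load sits in parallel with R_bot: R_bot‖R_L = (2700 × 3390) / (2700 + 3390) = 1503 Ω.
V_out = 35.5 × 1503 / (680 + 1503) = 35.5 × 1503/2183 = 24.4 V.

V_out ≈ 24.4 V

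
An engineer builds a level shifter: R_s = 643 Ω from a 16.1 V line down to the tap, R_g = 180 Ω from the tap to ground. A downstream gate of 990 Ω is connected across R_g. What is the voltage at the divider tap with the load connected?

The load sits in parallel with R_g: R_g‖R_L = (180 × 990) / (180 + 990) = 152.3 Ω.
V_out = 16.1 × 152.3 / (643 + 152.3) = 16.1 × 152.3/795.3 = 3.08 V.

V_out ≈ 3.08 V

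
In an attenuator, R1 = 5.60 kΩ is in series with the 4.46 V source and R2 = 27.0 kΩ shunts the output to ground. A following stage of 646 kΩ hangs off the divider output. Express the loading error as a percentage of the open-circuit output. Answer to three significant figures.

0.713 %

The divider's output (Thévenin) resistance is R1‖R2 = 4.638 kΩ.
Fractional drop under load = R_th/(R_th + R_L) = 4.638 / (4.638 + 646) = 0.007128.
So the output falls by 0.713 %.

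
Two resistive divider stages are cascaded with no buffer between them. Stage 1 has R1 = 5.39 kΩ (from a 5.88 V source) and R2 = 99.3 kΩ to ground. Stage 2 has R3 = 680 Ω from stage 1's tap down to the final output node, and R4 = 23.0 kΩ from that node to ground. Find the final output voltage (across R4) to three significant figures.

Stage 2 presents R3+R4 = 23680 Ω as a load on stage 1's tap.
Stage 1's lower leg becomes R2‖(R3+R4) = 19120 Ω, so V_mid = 5.88 × 19120/24510 = 4.587 V.
Stage 2 is itself unloaded: V_out = V_mid × R4/(R3+R4) = 4.587 × 23000/23680 = 4.46 V.

V_out ≈ 4.46 V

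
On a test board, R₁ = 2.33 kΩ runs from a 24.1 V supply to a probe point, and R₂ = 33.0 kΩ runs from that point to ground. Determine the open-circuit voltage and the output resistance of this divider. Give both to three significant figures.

V_th is the open-circuit tap voltage: 24.1 × 33.0/(2.33 + 33.0) = 22.5 V.
With the supply zeroed, R₁ and R₂ appear in parallel from the tap: R_th = R₁‖R₂ = (2.33 × 33.0)/35.33 = 2.18 kΩ.

V_th = 22.5 V, R_th = 2.18 kΩ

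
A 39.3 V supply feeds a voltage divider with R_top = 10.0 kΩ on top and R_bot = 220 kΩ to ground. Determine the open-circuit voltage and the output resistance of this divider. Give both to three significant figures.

V_th = 37.6 V, R_th = 9.57 kΩ

V_th is the open-circuit tap voltage: 39.3 × 220/(10.0 + 220) = 37.6 V.
With the supply zeroed, R_top and R_bot appear in parallel from the tap: R_th = R_top‖R_bot = (10.0 × 220)/230.0 = 9.57 kΩ.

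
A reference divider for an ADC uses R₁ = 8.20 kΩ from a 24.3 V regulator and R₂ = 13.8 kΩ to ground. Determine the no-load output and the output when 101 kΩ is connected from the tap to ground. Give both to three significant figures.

Open-circuit: V = 24.3 × 13.8/(8.20 + 13.8) = 15.2 V.
With the load, R₂ becomes R₂‖R_L = 12.14 kΩ, so V = 24.3 × 12.14/20.34 = 14.5 V.

Unloaded: 15.2 V; loaded: 14.5 V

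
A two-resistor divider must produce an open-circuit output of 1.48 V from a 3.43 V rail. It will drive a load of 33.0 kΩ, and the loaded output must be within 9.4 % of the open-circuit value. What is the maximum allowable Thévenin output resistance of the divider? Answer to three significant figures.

R_th ≤ 3.42 kΩ

Loading drop = R_th/(R_th + R_L) ≤ 0.0940, so R_th ≤ R_L · ε/(1−ε) = 33.0 kΩ × 0.0940/0.9060 = 3.42 kΩ.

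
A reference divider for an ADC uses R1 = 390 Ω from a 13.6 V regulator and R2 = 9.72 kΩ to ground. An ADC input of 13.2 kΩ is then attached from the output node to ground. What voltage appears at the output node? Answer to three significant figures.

V_out ≈ 12.7 V

The load sits in parallel with R2: R2‖R_L = (9720 × 13200) / (9720 + 13200) = 5598 Ω.
V_out = 13.6 × 5598 / (390 + 5598) = 13.6 × 5598/5988 = 12.7 V.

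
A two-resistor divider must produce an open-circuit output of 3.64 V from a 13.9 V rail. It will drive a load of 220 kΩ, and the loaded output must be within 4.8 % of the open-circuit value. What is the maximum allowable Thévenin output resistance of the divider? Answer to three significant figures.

R_th ≤ 11.1 kΩ

Loading drop = R_th/(R_th + R_L) ≤ 0.0480, so R_th ≤ R_L · ε/(1−ε) = 220 kΩ × 0.0480/0.9520 = 11.1 kΩ.
(Any R1, R2 with R2/(R1+R2) = 0.262 and R1‖R2 ≤ 11.1 kΩ will meet the spec.)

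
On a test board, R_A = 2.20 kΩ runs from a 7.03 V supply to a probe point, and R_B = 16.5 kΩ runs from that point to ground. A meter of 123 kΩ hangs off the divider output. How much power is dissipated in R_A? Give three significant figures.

Total resistance from the source is R_A + (R_B‖R_L) = 16.75 kΩ, so I = 7.03/16.75 kΩ = 0.4197 mA.
P = I²·R_A = (0.4197 mA)² × 2.20 kΩ = 0.388 mW.

P ≈ 0.388 mW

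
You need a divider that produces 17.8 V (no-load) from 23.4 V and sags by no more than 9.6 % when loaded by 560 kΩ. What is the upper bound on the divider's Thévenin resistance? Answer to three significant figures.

Loading drop = R_th/(R_th + R_L) ≤ 0.0960, so R_th ≤ R_L · ε/(1−ε) = 560 kΩ × 0.0960/0.9040 = 59.5 kΩ.

R_th ≤ 59.5 kΩ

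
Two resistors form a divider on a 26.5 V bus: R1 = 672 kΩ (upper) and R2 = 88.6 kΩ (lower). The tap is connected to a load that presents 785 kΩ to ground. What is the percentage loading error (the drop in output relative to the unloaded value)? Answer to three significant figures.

9.07 %

Unloaded V = 26.5 × 88.6/760.6 = 3.0869 V.
Loaded: R2‖R_L = 79.61 kΩ, giving V = 26.5 × 79.61/751.6 = 2.8070 V.
Drop = (3.0869 − 2.8070) / 3.0869 = 9.07 %.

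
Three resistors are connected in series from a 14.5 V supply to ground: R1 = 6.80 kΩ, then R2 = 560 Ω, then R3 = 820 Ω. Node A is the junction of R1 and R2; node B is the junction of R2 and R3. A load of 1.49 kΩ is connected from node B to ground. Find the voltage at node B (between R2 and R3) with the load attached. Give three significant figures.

At node B, R3 is in parallel with the load: R3‖R_L = 528.9 Ω.
Below node A the resistance is R2 + (R3‖R_L) = 1089 Ω, so V_A = 14.5 × 1089/7889 = 2.001 V.
Then V_B = V_A × (R3‖R_L)/(R2 + R3‖R_L) = 2.001 × 528.9/1089 = 0.972 V.

V ≈ 0.972 V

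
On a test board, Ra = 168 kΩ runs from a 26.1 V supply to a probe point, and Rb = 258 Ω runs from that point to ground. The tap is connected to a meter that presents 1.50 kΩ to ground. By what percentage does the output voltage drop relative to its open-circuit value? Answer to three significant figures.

The divider's output (Thévenin) resistance is Ra‖Rb = 257.6 Ω.
Fractional drop under load = R_th/(R_th + R_L) = 257.6 / (257.6 + 1500) = 0.1466.
So the output falls by 14.7 %.

14.7 %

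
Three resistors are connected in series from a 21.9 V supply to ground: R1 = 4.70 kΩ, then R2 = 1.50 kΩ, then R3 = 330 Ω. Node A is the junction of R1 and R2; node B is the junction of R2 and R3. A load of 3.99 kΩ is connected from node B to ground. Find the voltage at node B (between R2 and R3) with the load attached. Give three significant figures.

At node B, R3 is in parallel with the load: R3‖R_L = 304.8 Ω.
Below node A the resistance is R2 + (R3‖R_L) = 1805 Ω, so V_A = 21.9 × 1805/6505 = 6.076 V.
Then V_B = V_A × (R3‖R_L)/(R2 + R3‖R_L) = 6.076 × 304.8/1805 = 1.03 V.

V ≈ 1.03 V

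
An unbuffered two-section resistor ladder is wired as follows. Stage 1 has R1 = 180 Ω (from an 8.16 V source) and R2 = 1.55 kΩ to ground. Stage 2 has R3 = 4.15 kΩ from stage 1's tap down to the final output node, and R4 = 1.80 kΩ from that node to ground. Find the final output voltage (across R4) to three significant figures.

Stage 2 presents R3+R4 = 5950 Ω as a load on stage 1's tap.
Stage 1's lower leg becomes R2‖(R3+R4) = 1230 Ω, so V_mid = 8.16 × 1230/1410 = 7.118 V.
Stage 2 is itself unloaded: V_out = V_mid × R4/(R3+R4) = 7.118 × 1800/5950 = 2.15 V.

V_out ≈ 2.15 V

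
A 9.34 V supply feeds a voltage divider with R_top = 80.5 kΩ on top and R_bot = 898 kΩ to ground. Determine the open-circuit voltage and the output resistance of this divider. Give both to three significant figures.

V_th is the open-circuit tap voltage: 9.34 × 898/(80.5 + 898) = 8.57 V.
With the supply zeroed, R_top and R_bot appear in parallel from the tap: R_th = R_top‖R_bot = (80.5 × 898)/978.5 = 73.9 kΩ.

V_th = 8.57 V, R_th = 73.9 kΩ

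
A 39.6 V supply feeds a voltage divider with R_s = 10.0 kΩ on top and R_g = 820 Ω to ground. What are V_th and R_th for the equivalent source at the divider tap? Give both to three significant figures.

V_th = 3.00 V, R_th = 758 Ω

V_th is the open-circuit tap voltage: 39.6 × 820/(10000 + 820) = 3.00 V.
With the supply zeroed, R_s and R_g appear in parallel from the tap: R_th = R_s‖R_g = (10000 × 820)/10820 = 758 Ω.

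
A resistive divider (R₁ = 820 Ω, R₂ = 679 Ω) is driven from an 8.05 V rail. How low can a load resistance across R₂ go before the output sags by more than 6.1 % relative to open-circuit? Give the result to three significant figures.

R_L(min) ≈ 5.72 kΩ

Output resistance R_th = R₁‖R₂ = (820 × 679)/1499 = 371.4 Ω.
The fractional drop is R_th/(R_th + R_L); requiring this ≤ 0.0610 gives R_L ≥ R_th(1/0.0610 − 1) = 371.4 × 15.39 = 5.72 kΩ.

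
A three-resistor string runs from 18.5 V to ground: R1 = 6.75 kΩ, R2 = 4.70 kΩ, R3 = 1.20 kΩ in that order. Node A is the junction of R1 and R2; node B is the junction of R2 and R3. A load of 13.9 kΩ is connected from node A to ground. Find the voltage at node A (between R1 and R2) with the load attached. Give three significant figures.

V ≈ 7.04 V

Below node A the series string R2+R3 = 5.900 kΩ sits in parallel with the 13.9 kΩ load: 4.142 kΩ.
V_A = 18.5 × 4.142/(6.75 + 4.142) = 7.04 V.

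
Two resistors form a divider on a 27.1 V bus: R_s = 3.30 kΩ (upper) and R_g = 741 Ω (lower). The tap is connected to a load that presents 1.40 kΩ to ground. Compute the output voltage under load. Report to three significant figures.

V_out ≈ 3.47 V

The load sits in parallel with R_g: R_g‖R_L = (741 × 1400) / (741 + 1400) = 484.5 Ω.
V_out = 27.1 × 484.5 / (3300 + 484.5) = 27.1 × 484.5/3785 = 3.47 V.
(Unloaded it would have been 4.97 V.)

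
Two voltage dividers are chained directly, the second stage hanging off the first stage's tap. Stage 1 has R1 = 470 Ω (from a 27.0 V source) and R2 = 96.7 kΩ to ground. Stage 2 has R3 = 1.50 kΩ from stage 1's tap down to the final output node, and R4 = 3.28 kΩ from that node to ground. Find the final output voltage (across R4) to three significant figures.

V_out ≈ 16.8 V

Stage 2 presents R3+R4 = 4780 Ω as a load on stage 1's tap.
Stage 1's lower leg becomes R2‖(R3+R4) = 4555 Ω, so V_mid = 27.0 × 4555/5025 = 24.47 V.
Stage 2 is itself unloaded: V_out = V_mid × R4/(R3+R4) = 24.47 × 3280/4780 = 16.8 V.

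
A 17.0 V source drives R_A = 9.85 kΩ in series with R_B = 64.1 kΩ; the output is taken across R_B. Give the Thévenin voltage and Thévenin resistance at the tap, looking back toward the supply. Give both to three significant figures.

V_th is the open-circuit tap voltage: 17.0 × 64.1/(9.85 + 64.1) = 14.7 V.
With the supply zeroed, R_A and R_B appear in parallel from the tap: R_th = R_A‖R_B = (9.85 × 64.1)/73.95 = 8.54 kΩ.

V_th = 14.7 V, R_th = 8.54 kΩ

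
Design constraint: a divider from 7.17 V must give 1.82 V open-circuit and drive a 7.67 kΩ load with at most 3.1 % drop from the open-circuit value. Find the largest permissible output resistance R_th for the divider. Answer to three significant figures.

Loading drop = R_th/(R_th + R_L) ≤ 0.0310, so R_th ≤ R_L · ε/(1−ε) = 7.67 kΩ × 0.0310/0.9690 = 245 Ω.

R_th ≤ 245 Ω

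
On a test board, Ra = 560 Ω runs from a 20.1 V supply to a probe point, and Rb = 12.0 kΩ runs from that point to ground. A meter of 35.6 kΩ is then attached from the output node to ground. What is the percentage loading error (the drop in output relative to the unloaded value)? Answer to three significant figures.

1.48 %

The divider's output (Thévenin) resistance is Ra‖Rb = 535.0 Ω.
Fractional drop under load = R_th/(R_th + R_L) = 535.0 / (535.0 + 35600) = 0.01481.
So the output falls by 1.48 %.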